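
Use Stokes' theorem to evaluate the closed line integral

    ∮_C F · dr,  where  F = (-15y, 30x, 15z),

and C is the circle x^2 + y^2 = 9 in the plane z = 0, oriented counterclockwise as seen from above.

Let S be the flat disk x^2 + y^2 ≤ 9 in the plane z = 0, with upward unit normal n̂ = ẑ. By Stokes' theorem,

    ∮_C F · dr = ∬_S (∇ × F) · n̂ dS = ∬_D (curl F)_z dA,

where D is the disk x^2 + y^2 ≤ 9.

Compute the curl of F = (-15y, 30x, 15z):
    (∇ × F)_x = ∂F_z/∂y - ∂F_y/∂z = 0,
    (∇ × F)_y = ∂F_x/∂z - ∂F_z/∂x = 0,
    (∇ × F)_z = ∂F_y/∂x - ∂F_x/∂y = 45.

On z = 0, (curl F)_z = 45.

Convert to polar (x = r cos θ, y = r sin θ, dA = r dr dθ); the integrand becomes 45, so

    ∬_D (curl F)_z dA = ∫_0^{2π} ∫_0^{3} (45) · r dr dθ.

Inner (r from 0 to 3): 405/2.
Outer (θ from 0 to 2π): 405π.

Therefore ∮_C F · dr = 405π.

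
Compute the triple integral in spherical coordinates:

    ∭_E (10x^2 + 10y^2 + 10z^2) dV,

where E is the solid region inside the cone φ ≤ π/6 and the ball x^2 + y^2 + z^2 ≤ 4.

In spherical coordinates, x = ρ sin(φ) cos(θ), y = ρ sin(φ) sin(θ), z = ρ cos(φ), and dV = ρ^2 sin(φ) dρ dφ dθ.

The integrand becomes 10ρ^2, so

    ∭_E (10x^2 + 10y^2 + 10z^2) dV = ∫_{0}^{2π} ∫_{0}^{π/6} ∫_{0}^{2} (10ρ^2) · ρ^2 sin(φ) dρ dφ dθ.

Inner (ρ): 64sin(φ).
Middle (φ): 64 - 32sqrt(3).
Outer (θ): 64π (2 - sqrt(3)).

Therefore the triple integral equals 64π (2 - sqrt(3)).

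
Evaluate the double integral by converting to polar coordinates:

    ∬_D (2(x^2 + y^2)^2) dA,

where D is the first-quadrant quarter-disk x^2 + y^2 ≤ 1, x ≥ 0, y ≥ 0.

The region D is 0 ≤ r ≤ 1, 0 ≤ θ ≤ π/2 in polar coordinates, where x = r cos(θ), y = r sin(θ), and dA = r dr dθ.

Under the substitution, the integrand becomes 2r^4, so

    ∬_D (2(x^2 + y^2)^2) dA = ∫_{0}^{π/2} ∫_{0}^{1} (2r^4) · r dr dθ.

Inner integral (in r): ∫_{0}^{1} (2r^4) · r dr = 1/3.

Outer integral (in θ): ∫_{0}^{π/2} (1/3) dθ = π/6.

Therefore ∬_D (2(x^2 + y^2)^2) dA = π/6.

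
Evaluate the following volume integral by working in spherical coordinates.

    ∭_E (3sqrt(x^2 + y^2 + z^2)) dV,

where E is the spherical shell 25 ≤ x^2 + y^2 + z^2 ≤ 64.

In spherical coordinates, x = ρ sin(φ) cos(θ), y = ρ sin(φ) sin(θ), z = ρ cos(φ), and dV = ρ^2 sin(φ) dρ dφ dθ.

The integrand becomes 3ρ, so

    ∭_E (3sqrt(x^2 + y^2 + z^2)) dV = ∫_{0}^{2π} ∫_{0}^{π} ∫_{5}^{8} (3ρ) · ρ^2 sin(φ) dρ dφ dθ.

Inner (ρ): 10413sin(φ)/4.
Middle (φ): 10413/2.
Outer (θ): 10413π.

Therefore the triple integral equals 10413π.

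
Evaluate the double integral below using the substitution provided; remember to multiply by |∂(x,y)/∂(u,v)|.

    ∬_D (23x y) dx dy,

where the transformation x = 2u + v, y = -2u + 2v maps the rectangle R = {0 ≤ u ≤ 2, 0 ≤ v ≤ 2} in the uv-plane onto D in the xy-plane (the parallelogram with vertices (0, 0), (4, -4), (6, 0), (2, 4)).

Compute the Jacobian determinant of (x, y) with respect to (u, v):

    ∂(x,y)/∂(u,v) = | 2  1 | = (2)(2) - (1)(-2) = 6.
                   | -2  2 |

Its absolute value is |J| = 6 (the area scaling factor).

Substituting x = 2u + v, y = -2u + 2v into the integrand,

    23x y → -92u^2 + 46u v + 46v^2,

so the integral becomes

    ∬_R (-92u^2 + 46u v + 46v^2) · |J| du dv = ∫_0^2 ∫_0^2 (-552u^2 + 276u v + 276v^2) dv du.

Inner (v): -1104u^2 + 552u + 736.
Outer (u): -368.

Therefore ∬_D (23x y) dx dy = -368.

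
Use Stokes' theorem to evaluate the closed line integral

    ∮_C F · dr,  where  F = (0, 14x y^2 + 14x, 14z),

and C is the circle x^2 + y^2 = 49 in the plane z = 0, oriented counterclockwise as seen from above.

Let S be the flat disk x^2 + y^2 ≤ 49 in the plane z = 0, with upward unit normal n̂ = ẑ. By Stokes' theorem,

    ∮_C F · dr = ∬_S (∇ × F) · n̂ dS = ∬_D (curl F)_z dA,

where D is the disk x^2 + y^2 ≤ 49.

Compute the curl of F = (0, 14x y^2 + 14x, 14z):
    (∇ × F)_x = ∂F_z/∂y - ∂F_y/∂z = 0,
    (∇ × F)_y = ∂F_x/∂z - ∂F_z/∂x = 0,
    (∇ × F)_z = ∂F_y/∂x - ∂F_x/∂y = 14y^2 + 14.

On z = 0, (curl F)_z = 14y^2 + 14.

Convert to polar (x = r cos θ, y = r sin θ, dA = r dr dθ); the integrand becomes 14r^2sin(θ)^2 + 14, so

    ∬_D (curl F)_z dA = ∫_0^{2π} ∫_0^{7} (14r^2sin(θ)^2 + 14) · r dr dθ.

Inner (r from 0 to 7): 16807sin(θ)^2/2 + 343.
Outer (θ from 0 to 2π): 18179π/2.

Therefore ∮_C F · dr = 18179π/2.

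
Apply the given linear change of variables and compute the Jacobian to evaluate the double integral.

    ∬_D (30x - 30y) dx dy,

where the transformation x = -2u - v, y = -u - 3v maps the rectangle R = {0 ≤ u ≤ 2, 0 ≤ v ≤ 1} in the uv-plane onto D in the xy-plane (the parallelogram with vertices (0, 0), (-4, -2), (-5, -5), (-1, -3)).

Compute the Jacobian determinant of (x, y) with respect to (u, v):

    ∂(x,y)/∂(u,v) = | -2  -1 | = (-2)(-3) - (-1)(-1) = 5.
                   | -1  -3 |

Its absolute value is |J| = 5 (the area scaling factor).

Substituting x = -2u - v, y = -u - 3v into the integrand,

    30x - 30y → -30u + 60v,

so the integral becomes

    ∬_R (-30u + 60v) · |J| du dv = ∫_0^2 ∫_0^1 (-150u + 300v) dv du.

Inner (v): 150 - 150u.
Outer (u): 0.

Therefore ∬_D (30x - 30y) dx dy = 0.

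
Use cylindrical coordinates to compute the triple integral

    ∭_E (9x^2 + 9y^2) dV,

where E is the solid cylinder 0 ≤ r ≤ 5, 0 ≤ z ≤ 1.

In cylindrical coordinates, x = r cos(θ), y = r sin(θ), z = z, and dV = r dr dθ dz.

The integrand becomes 9r^2, so

    ∭_E (9x^2 + 9y^2) dV = ∫_{0}^{2π} ∫_{0}^{5} ∫_{0}^{1} (9r^2) · r dz dr dθ.

Inner (z): 9r^3.
Middle (r from 0 to 5): 5625/4.
Outer (θ): 5625π/2.

Therefore the triple integral equals 5625π/2.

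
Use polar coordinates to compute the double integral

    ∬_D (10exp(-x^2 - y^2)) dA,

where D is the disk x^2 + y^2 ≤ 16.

The region D is 0 ≤ r ≤ 4, 0 ≤ θ ≤ 2π in polar coordinates, where x = r cos(θ), y = r sin(θ), and dA = r dr dθ.

Under the substitution, the integrand becomes 10exp(-r^2), so

    ∬_D (10exp(-x^2 - y^2)) dA = ∫_{0}^{2π} ∫_{0}^{4} (10exp(-r^2)) · r dr dθ.

Inner integral (in r): ∫_{0}^{4} (10exp(-r^2)) · r dr = 5 - 5exp(-16).

Outer integral (in θ): ∫_{0}^{2π} (5 - 5exp(-16)) dθ = -10π exp(-16) + 10π.

Therefore ∬_D (10exp(-x^2 - y^2)) dA = -10π exp(-16) + 10π.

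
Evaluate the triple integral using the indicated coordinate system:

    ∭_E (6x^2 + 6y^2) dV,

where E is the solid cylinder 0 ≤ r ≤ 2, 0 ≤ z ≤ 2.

In cylindrical coordinates, x = r cos(θ), y = r sin(θ), z = z, and dV = r dr dθ dz.

The integrand becomes 6r^2, so

    ∭_E (6x^2 + 6y^2) dV = ∫_{0}^{2π} ∫_{0}^{2} ∫_{0}^{2} (6r^2) · r dz dr dθ.

Inner (z): 12r^3.
Middle (r from 0 to 2): 48.
Outer (θ): 96π.

Therefore the triple integral equals 96π.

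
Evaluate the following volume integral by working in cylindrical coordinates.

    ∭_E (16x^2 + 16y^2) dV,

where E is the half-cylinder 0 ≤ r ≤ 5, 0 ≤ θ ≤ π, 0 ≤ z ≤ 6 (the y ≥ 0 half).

In cylindrical coordinates, x = r cos(θ), y = r sin(θ), z = z, and dV = r dr dθ dz.

The integrand becomes 16r^2, so

    ∭_E (16x^2 + 16y^2) dV = ∫_{0}^{π} ∫_{0}^{5} ∫_{0}^{6} (16r^2) · r dz dr dθ.

Inner (z): 96r^3.
Middle (r from 0 to 5): 15000.
Outer (θ): 15000π.

Therefore the triple integral equals 15000π.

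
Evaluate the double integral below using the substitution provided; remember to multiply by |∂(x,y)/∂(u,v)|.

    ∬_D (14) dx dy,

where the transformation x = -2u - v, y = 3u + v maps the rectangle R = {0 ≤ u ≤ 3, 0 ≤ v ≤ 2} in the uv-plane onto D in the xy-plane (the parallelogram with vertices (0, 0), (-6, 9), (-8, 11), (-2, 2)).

Compute the Jacobian determinant of (x, y) with respect to (u, v):

    ∂(x,y)/∂(u,v) = | -2  -1 | = (-2)(1) - (-1)(3) = 1.
                   | 3  1 |

Its absolute value is |J| = 1 (the area scaling factor).

Substituting x = -2u - v, y = 3u + v into the integrand,

    14 → 14,

so the integral becomes

    ∬_R (14) · |J| du dv = ∫_0^3 ∫_0^2 (14) dv du.

Inner (v): 28.
Outer (u): 84.

Therefore ∬_D (14) dx dy = 84.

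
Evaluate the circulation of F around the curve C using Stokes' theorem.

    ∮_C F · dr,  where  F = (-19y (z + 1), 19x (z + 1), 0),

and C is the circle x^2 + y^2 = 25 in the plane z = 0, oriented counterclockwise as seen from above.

Let S be the flat disk x^2 + y^2 ≤ 25 in the plane z = 0, with upward unit normal n̂ = ẑ. By Stokes' theorem,

    ∮_C F · dr = ∬_S (∇ × F) · n̂ dS = ∬_D (curl F)_z dA,

where D is the disk x^2 + y^2 ≤ 25.

Compute the curl of F = (-19y (z + 1), 19x (z + 1), 0):
    (∇ × F)_x = ∂F_z/∂y - ∂F_y/∂z = -19x,
    (∇ × F)_y = ∂F_x/∂z - ∂F_z/∂x = -19y,
    (∇ × F)_z = ∂F_y/∂x - ∂F_x/∂y = 38z + 38.

On z = 0, (curl F)_z = 38.

Convert to polar (x = r cos θ, y = r sin θ, dA = r dr dθ); the integrand becomes 38, so

    ∬_D (curl F)_z dA = ∫_0^{2π} ∫_0^{5} (38) · r dr dθ.

Inner (r from 0 to 5): 475.
Outer (θ from 0 to 2π): 950π.

Therefore ∮_C F · dr = 950π.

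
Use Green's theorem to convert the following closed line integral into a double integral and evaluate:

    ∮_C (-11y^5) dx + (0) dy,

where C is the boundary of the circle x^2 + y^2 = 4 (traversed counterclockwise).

Green's theorem converts the closed line integral into a double integral over the enclosed region D:

    ∮_C P dx + Q dy = ∬_D (∂Q/∂x - ∂P/∂y) dA.

Here P = -11y^5, Q = 0, so

    ∂Q/∂x = 0,    ∂P/∂y = -55y^4,
    ∂Q/∂x - ∂P/∂y = 55y^4.

D is the region x^2 + y^2 ≤ 4. Evaluating the double integral:

In polar coordinates (x = r cos θ, y = r sin θ, dA = r dr dθ) the integrand becomes 55r^4sin(θ)^4, so

    ∬_D (55y^4) dA = ∫_0^{2π} ∫_0^{2} (55r^4sin(θ)^4) · r dr dθ.

Inner (r from 0 to 2): 1760sin(θ)^4/3.
Outer (θ from 0 to 2π): 440π.

Therefore ∮_C P dx + Q dy = 440π.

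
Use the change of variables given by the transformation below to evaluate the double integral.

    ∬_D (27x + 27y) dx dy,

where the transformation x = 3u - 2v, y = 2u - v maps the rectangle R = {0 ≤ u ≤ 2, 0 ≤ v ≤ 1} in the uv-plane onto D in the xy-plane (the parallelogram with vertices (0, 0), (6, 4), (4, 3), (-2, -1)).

Compute the Jacobian determinant of (x, y) with respect to (u, v):

    ∂(x,y)/∂(u,v) = | 3  -2 | = (3)(-1) - (-2)(2) = 1.
                   | 2  -1 |

Its absolute value is |J| = 1 (the area scaling factor).

Substituting x = 3u - 2v, y = 2u - v into the integrand,

    27x + 27y → 135u - 81v,

so the integral becomes

    ∬_R (135u - 81v) · |J| du dv = ∫_0^2 ∫_0^1 (135u - 81v) dv du.

Inner (v): 135u - 81/2.
Outer (u): 189.

Therefore ∬_D (27x + 27y) dx dy = 189.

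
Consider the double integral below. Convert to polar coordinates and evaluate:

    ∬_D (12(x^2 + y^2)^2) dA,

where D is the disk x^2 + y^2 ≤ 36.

The region D is 0 ≤ r ≤ 6, 0 ≤ θ ≤ 2π in polar coordinates, where x = r cos(θ), y = r sin(θ), and dA = r dr dθ.

Under the substitution, the integrand becomes 12r^4, so

    ∬_D (12(x^2 + y^2)^2) dA = ∫_{0}^{2π} ∫_{0}^{6} (12r^4) · r dr dθ.

Inner integral (in r): ∫_{0}^{6} (12r^4) · r dr = 93312.

Outer integral (in θ): ∫_{0}^{2π} (93312) dθ = 186624π.

Therefore ∬_D (12(x^2 + y^2)^2) dA = 186624π.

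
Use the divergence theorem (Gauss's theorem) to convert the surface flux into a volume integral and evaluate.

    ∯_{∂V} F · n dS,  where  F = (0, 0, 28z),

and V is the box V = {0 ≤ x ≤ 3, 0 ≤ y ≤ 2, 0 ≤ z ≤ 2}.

By the divergence theorem,

    ∯_{∂V} F · n dS = ∭_V (∇ · F) dV.

Compute the divergence:
    ∇ · F = ∂F_x/∂x + ∂F_y/∂y + ∂F_z/∂z = 0 + 0 + 28 = 28.

V is a rectangular box, so dV = dx dy dz with 0 ≤ x ≤ 3, 0 ≤ y ≤ 2, 0 ≤ z ≤ 2.

Integrate (28) over V as an iterated integral:

    ∭_V (∇·F) dV = ∫_0^{3} ∫_0^{2} ∫_0^{2} (28) dz dy dx.

Inner (z from 0 to 2): 56.
Middle (y from 0 to 2): 112.
Outer (x from 0 to 3): 336.

Therefore ∯_{∂V} F · n dS = 336.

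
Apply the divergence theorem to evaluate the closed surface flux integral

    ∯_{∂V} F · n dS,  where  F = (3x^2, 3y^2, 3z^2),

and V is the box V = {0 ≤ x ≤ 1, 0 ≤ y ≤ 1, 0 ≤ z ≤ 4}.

By the divergence theorem,

    ∯_{∂V} F · n dS = ∭_V (∇ · F) dV.

Compute the divergence:
    ∇ · F = ∂F_x/∂x + ∂F_y/∂y + ∂F_z/∂z = 6x + 6y + 6z.

V is a rectangular box, so dV = dx dy dz with 0 ≤ x ≤ 1, 0 ≤ y ≤ 1, 0 ≤ z ≤ 4.

Integrate (6x + 6y + 6z) over V as an iterated integral:

    ∭_V (∇·F) dV = ∫_0^{1} ∫_0^{1} ∫_0^{4} (6x + 6y + 6z) dz dy dx.

Inner (z from 0 to 4): 24x + 24y + 48.
Middle (y from 0 to 1): 24x + 60.
Outer (x from 0 to 1): 72.

Therefore ∯_{∂V} F · n dS = 72.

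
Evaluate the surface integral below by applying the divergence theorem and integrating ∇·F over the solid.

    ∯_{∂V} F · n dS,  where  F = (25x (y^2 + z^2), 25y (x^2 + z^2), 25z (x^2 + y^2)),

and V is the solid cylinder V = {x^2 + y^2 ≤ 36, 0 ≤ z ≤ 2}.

By the divergence theorem,

    ∯_{∂V} F · n dS = ∭_V (∇ · F) dV.

Compute the divergence:
    ∇ · F = ∂F_x/∂x + ∂F_y/∂y + ∂F_z/∂z = 25y^2 + 25z^2 + 25x^2 + 25z^2 + 25x^2 + 25y^2 = 50x^2 + 50y^2 + 50z^2.

In cylindrical coordinates, x = r cos(θ), y = r sin(θ), z = z, dV = r dr dθ dz, with 0 ≤ r ≤ 6, 0 ≤ θ ≤ 2π, 0 ≤ z ≤ 2.

The integrand, after substitution and multiplying by the volume element, becomes (50r^2 + 50z^2) · r, so

    ∭_V (∇·F) dV = ∫_0^{2π} ∫_0^{6} ∫_0^{2} (50r^2 + 50z^2) · r dz dr dθ.

Inner (z from 0 to 2): 100r (r^2 + 4/3).
Middle (r from 0 to 6): 34800.
Outer (θ from 0 to 2π): 69600π.

Therefore ∯_{∂V} F · n dS = 69600π.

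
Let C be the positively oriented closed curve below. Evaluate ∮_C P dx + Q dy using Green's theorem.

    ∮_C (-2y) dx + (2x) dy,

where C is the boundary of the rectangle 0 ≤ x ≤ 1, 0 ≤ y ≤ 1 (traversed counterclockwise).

Green's theorem converts the closed line integral into a double integral over the enclosed region D:

    ∮_C P dx + Q dy = ∬_D (∂Q/∂x - ∂P/∂y) dA.

Here P = -2y, Q = 2x, so

    ∂Q/∂x = 2,    ∂P/∂y = -2,
    ∂Q/∂x - ∂P/∂y = 4.

D is the region 0 ≤ x ≤ 1, 0 ≤ y ≤ 1. Evaluating the double integral:

    ∬_D (4) dA = ∫_0^{1} ∫_0^{1} (4) dy dx.

Inner (y from 0 to 1): 4.
Outer (x from 0 to 1): 4.

Therefore ∮_C P dx + Q dy = 4.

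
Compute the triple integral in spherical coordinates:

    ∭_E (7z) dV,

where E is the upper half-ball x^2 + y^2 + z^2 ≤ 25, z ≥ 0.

In spherical coordinates, x = ρ sin(φ) cos(θ), y = ρ sin(φ) sin(θ), z = ρ cos(φ), and dV = ρ^2 sin(φ) dρ dφ dθ.

The integrand becomes 7ρ cos(φ), so

    ∭_E (7z) dV = ∫_{0}^{2π} ∫_{0}^{π/2} ∫_{0}^{5} (7ρ cos(φ)) · ρ^2 sin(φ) dρ dφ dθ.

Inner (ρ): 4375sin(2φ)/8.
Middle (φ): 4375/8.
Outer (θ): 4375π/4.

Therefore the triple integral equals 4375π/4.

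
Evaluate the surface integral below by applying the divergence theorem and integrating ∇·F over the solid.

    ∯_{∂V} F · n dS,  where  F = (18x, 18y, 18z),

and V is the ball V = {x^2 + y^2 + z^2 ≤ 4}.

By the divergence theorem,

    ∯_{∂V} F · n dS = ∭_V (∇ · F) dV.

Compute the divergence:
    ∇ · F = ∂F_x/∂x + ∂F_y/∂y + ∂F_z/∂z = 18 + 18 + 18 = 54.

In spherical coordinates, x = ρ sin(φ) cos(θ), y = ρ sin(φ) sin(θ), z = ρ cos(φ), dV = ρ^2 sin(φ) dρ dφ dθ, with 0 ≤ ρ ≤ 2, 0 ≤ φ ≤ π, 0 ≤ θ ≤ 2π.

The integrand, after substitution and multiplying by the volume element, becomes (54) · ρ^2 sin(φ), so

    ∭_V (∇·F) dV = ∫_0^{2π} ∫_0^{π} ∫_0^{2} (54) · ρ^2 sin(φ) dρ dφ dθ.

Inner (ρ from 0 to 2): 144sin(φ).
Middle (φ from 0 to π): 288.
Outer (θ from 0 to 2π): 576π.

Therefore ∯_{∂V} F · n dS = 576π.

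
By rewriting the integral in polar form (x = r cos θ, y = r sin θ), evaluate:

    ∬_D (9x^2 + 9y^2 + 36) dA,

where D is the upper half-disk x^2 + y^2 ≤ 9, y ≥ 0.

The region D is 0 ≤ r ≤ 3, 0 ≤ θ ≤ π in polar coordinates, where x = r cos(θ), y = r sin(θ), and dA = r dr dθ.

Under the substitution, the integrand becomes 9r^2 + 36, so

    ∬_D (9x^2 + 9y^2 + 36) dA = ∫_{0}^{π} ∫_{0}^{3} (9r^2 + 36) · r dr dθ.

Inner integral (in r): ∫_{0}^{3} (9r^2 + 36) · r dr = 1377/4.

Outer integral (in θ): ∫_{0}^{π} (1377/4) dθ = 1377π/4.

Therefore ∬_D (9x^2 + 9y^2 + 36) dA = 1377π/4.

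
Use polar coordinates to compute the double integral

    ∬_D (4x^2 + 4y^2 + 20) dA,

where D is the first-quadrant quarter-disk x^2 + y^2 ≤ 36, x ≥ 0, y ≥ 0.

The region D is 0 ≤ r ≤ 6, 0 ≤ θ ≤ π/2 in polar coordinates, where x = r cos(θ), y = r sin(θ), and dA = r dr dθ.

Under the substitution, the integrand becomes 4r^2 + 20, so

    ∬_D (4x^2 + 4y^2 + 20) dA = ∫_{0}^{π/2} ∫_{0}^{6} (4r^2 + 20) · r dr dθ.

Inner integral (in r): ∫_{0}^{6} (4r^2 + 20) · r dr = 1656.

Outer integral (in θ): ∫_{0}^{π/2} (1656) dθ = 828π.

Therefore ∬_D (4x^2 + 4y^2 + 20) dA = 828π.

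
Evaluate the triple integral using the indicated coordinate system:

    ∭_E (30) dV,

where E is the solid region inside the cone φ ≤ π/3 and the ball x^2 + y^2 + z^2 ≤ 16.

In spherical coordinates, x = ρ sin(φ) cos(θ), y = ρ sin(φ) sin(θ), z = ρ cos(φ), and dV = ρ^2 sin(φ) dρ dφ dθ.

The integrand becomes 30, so

    ∭_E (30) dV = ∫_{0}^{2π} ∫_{0}^{π/3} ∫_{0}^{4} (30) · ρ^2 sin(φ) dρ dφ dθ.

Inner (ρ): 640sin(φ).
Middle (φ): 320.
Outer (θ): 640π.

Therefore the triple integral equals 640π.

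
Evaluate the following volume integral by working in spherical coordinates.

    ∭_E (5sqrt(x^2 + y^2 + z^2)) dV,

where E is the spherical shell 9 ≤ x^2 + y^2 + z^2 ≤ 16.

In spherical coordinates, x = ρ sin(φ) cos(θ), y = ρ sin(φ) sin(θ), z = ρ cos(φ), and dV = ρ^2 sin(φ) dρ dφ dθ.

The integrand becomes 5ρ, so

    ∭_E (5sqrt(x^2 + y^2 + z^2)) dV = ∫_{0}^{2π} ∫_{0}^{π} ∫_{3}^{4} (5ρ) · ρ^2 sin(φ) dρ dφ dθ.

Inner (ρ): 875sin(φ)/4.
Middle (φ): 875/2.
Outer (θ): 875π.

Therefore the triple integral equals 875π.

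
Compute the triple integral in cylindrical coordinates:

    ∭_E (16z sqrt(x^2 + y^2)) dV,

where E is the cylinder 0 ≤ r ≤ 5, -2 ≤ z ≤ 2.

In cylindrical coordinates, x = r cos(θ), y = r sin(θ), z = z, and dV = r dr dθ dz.

The integrand becomes 16r z, so

    ∭_E (16z sqrt(x^2 + y^2)) dV = ∫_{0}^{2π} ∫_{0}^{5} ∫_{-2}^{2} (16r z) · r dz dr dθ.

Inner (z): 0.
Middle (r from 0 to 5): 0.
Outer (θ): 0.

Therefore the triple integral equals 0.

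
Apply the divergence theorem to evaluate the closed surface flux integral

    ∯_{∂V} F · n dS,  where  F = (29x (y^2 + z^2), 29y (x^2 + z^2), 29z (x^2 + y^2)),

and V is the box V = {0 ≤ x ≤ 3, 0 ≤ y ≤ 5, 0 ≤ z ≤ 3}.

By the divergence theorem,

    ∯_{∂V} F · n dS = ∭_V (∇ · F) dV.

Compute the divergence:
    ∇ · F = ∂F_x/∂x + ∂F_y/∂y + ∂F_z/∂z = 29y^2 + 29z^2 + 29x^2 + 29z^2 + 29x^2 + 29y^2 = 58x^2 + 58y^2 + 58z^2.

V is a rectangular box, so dV = dx dy dz with 0 ≤ x ≤ 3, 0 ≤ y ≤ 5, 0 ≤ z ≤ 3.

Integrate (58x^2 + 58y^2 + 58z^2) over V as an iterated integral:

    ∭_V (∇·F) dV = ∫_0^{3} ∫_0^{5} ∫_0^{3} (58x^2 + 58y^2 + 58z^2) dz dy dx.

Inner (z from 0 to 3): 174x^2 + 174y^2 + 522.
Middle (y from 0 to 5): 870x^2 + 9860.
Outer (x from 0 to 3): 37410.

Therefore ∯_{∂V} F · n dS = 37410.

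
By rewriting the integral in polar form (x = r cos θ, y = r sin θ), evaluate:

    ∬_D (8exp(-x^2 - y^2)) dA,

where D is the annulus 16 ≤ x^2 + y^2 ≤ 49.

The region D is 4 ≤ r ≤ 7, 0 ≤ θ ≤ 2π in polar coordinates, where x = r cos(θ), y = r sin(θ), and dA = r dr dθ.

Under the substitution, the integrand becomes 8exp(-r^2), so

    ∬_D (8exp(-x^2 - y^2)) dA = ∫_{0}^{2π} ∫_{4}^{7} (8exp(-r^2)) · r dr dθ.

Inner integral (in r): ∫_{4}^{7} (8exp(-r^2)) · r dr = -(4 - 4exp(33))exp(-49).

Outer integral (in θ): ∫_{0}^{2π} (-(4 - 4exp(33))exp(-49)) dθ = -8π (1 - exp(33))exp(-49).

Therefore ∬_D (8exp(-x^2 - y^2)) dA = -8π (1 - exp(33))exp(-49).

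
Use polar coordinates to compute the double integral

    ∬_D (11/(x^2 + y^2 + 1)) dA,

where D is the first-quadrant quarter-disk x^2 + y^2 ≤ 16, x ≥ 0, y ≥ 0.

The region D is 0 ≤ r ≤ 4, 0 ≤ θ ≤ π/2 in polar coordinates, where x = r cos(θ), y = r sin(θ), and dA = r dr dθ.

Under the substitution, the integrand becomes 11/(r^2 + 1), so

    ∬_D (11/(x^2 + y^2 + 1)) dA = ∫_{0}^{π/2} ∫_{0}^{4} (11/(r^2 + 1)) · r dr dθ.

Inner integral (in r): ∫_{0}^{4} (11/(r^2 + 1)) · r dr = 11log(17)/2.

Outer integral (in θ): ∫_{0}^{π/2} (11log(17)/2) dθ = 11π log(17)/4.

Therefore ∬_D (11/(x^2 + y^2 + 1)) dA = 11π log(17)/4.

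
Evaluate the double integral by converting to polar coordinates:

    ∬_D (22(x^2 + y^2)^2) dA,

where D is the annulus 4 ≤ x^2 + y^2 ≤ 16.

The region D is 2 ≤ r ≤ 4, 0 ≤ θ ≤ 2π in polar coordinates, where x = r cos(θ), y = r sin(θ), and dA = r dr dθ.

Under the substitution, the integrand becomes 22r^4, so

    ∬_D (22(x^2 + y^2)^2) dA = ∫_{0}^{2π} ∫_{2}^{4} (22r^4) · r dr dθ.

Inner integral (in r): ∫_{2}^{4} (22r^4) · r dr = 14784.

Outer integral (in θ): ∫_{0}^{2π} (14784) dθ = 29568π.

Therefore ∬_D (22(x^2 + y^2)^2) dA = 29568π.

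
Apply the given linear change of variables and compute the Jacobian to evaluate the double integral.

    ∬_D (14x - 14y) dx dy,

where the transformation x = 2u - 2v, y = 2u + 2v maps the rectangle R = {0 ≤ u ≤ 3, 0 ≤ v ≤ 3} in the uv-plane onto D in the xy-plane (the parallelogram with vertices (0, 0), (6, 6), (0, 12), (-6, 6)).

Compute the Jacobian determinant of (x, y) with respect to (u, v):

    ∂(x,y)/∂(u,v) = | 2  -2 | = (2)(2) - (-2)(2) = 8.
                   | 2  2 |

Its absolute value is |J| = 8 (the area scaling factor).

Substituting x = 2u - 2v, y = 2u + 2v into the integrand,

    14x - 14y → -56v,

so the integral becomes

    ∬_R (-56v) · |J| du dv = ∫_0^3 ∫_0^3 (-448v) dv du.

Inner (v): -2016.
Outer (u): -6048.

Therefore ∬_D (14x - 14y) dx dy = -6048.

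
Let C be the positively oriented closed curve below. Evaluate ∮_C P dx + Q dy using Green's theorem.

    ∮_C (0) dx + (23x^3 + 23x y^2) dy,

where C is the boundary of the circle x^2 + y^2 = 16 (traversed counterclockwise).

Green's theorem converts the closed line integral into a double integral over the enclosed region D:

    ∮_C P dx + Q dy = ∬_D (∂Q/∂x - ∂P/∂y) dA.

Here P = 0, Q = 23x^3 + 23x y^2, so

    ∂Q/∂x = 69x^2 + 23y^2,    ∂P/∂y = 0,
    ∂Q/∂x - ∂P/∂y = 69x^2 + 23y^2.

D is the region x^2 + y^2 ≤ 16. Evaluating the double integral:

In polar coordinates (x = r cos θ, y = r sin θ, dA = r dr dθ) the integrand becomes 23r^2(cos(2θ) + 2), so

    ∬_D (69x^2 + 23y^2) dA = ∫_0^{2π} ∫_0^{4} (23r^2(cos(2θ) + 2)) · r dr dθ.

Inner (r from 0 to 4): 1472cos(2θ) + 2944.
Outer (θ from 0 to 2π): 5888π.

Therefore ∮_C P dx + Q dy = 5888π.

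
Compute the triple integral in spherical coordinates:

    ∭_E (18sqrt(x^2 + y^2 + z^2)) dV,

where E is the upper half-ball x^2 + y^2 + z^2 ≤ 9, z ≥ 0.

In spherical coordinates, x = ρ sin(φ) cos(θ), y = ρ sin(φ) sin(θ), z = ρ cos(φ), and dV = ρ^2 sin(φ) dρ dφ dθ.

The integrand becomes 18ρ, so

    ∭_E (18sqrt(x^2 + y^2 + z^2)) dV = ∫_{0}^{2π} ∫_{0}^{π/2} ∫_{0}^{3} (18ρ) · ρ^2 sin(φ) dρ dφ dθ.

Inner (ρ): 729sin(φ)/2.
Middle (φ): 729/2.
Outer (θ): 729π.

Therefore the triple integral equals 729π.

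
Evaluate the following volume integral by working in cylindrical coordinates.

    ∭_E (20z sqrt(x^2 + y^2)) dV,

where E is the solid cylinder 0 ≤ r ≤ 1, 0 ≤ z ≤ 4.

In cylindrical coordinates, x = r cos(θ), y = r sin(θ), z = z, and dV = r dr dθ dz.

The integrand becomes 20r z, so

    ∭_E (20z sqrt(x^2 + y^2)) dV = ∫_{0}^{2π} ∫_{0}^{1} ∫_{0}^{4} (20r z) · r dz dr dθ.

Inner (z): 160r^2.
Middle (r from 0 to 1): 160/3.
Outer (θ): 320π/3.

Therefore the triple integral equals 320π/3.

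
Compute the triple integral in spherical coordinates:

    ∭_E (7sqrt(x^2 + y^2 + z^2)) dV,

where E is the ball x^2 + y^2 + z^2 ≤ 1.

In spherical coordinates, x = ρ sin(φ) cos(θ), y = ρ sin(φ) sin(θ), z = ρ cos(φ), and dV = ρ^2 sin(φ) dρ dφ dθ.

The integrand becomes 7ρ, so

    ∭_E (7sqrt(x^2 + y^2 + z^2)) dV = ∫_{0}^{2π} ∫_{0}^{π} ∫_{0}^{1} (7ρ) · ρ^2 sin(φ) dρ dφ dθ.

Inner (ρ): 7sin(φ)/4.
Middle (φ): 7/2.
Outer (θ): 7π.

Therefore the triple integral equals 7π.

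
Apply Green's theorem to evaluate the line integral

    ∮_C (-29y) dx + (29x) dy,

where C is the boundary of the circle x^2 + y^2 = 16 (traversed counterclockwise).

Green's theorem converts the closed line integral into a double integral over the enclosed region D:

    ∮_C P dx + Q dy = ∬_D (∂Q/∂x - ∂P/∂y) dA.

Here P = -29y, Q = 29x, so

    ∂Q/∂x = 29,    ∂P/∂y = -29,
    ∂Q/∂x - ∂P/∂y = 58.

D is the region x^2 + y^2 ≤ 16. Evaluating the double integral:

In polar coordinates (x = r cos θ, y = r sin θ, dA = r dr dθ) the integrand becomes 58, so

    ∬_D (58) dA = ∫_0^{2π} ∫_0^{4} (58) · r dr dθ.

Inner (r from 0 to 4): 464.
Outer (θ from 0 to 2π): 928π.

Therefore ∮_C P dx + Q dy = 928π.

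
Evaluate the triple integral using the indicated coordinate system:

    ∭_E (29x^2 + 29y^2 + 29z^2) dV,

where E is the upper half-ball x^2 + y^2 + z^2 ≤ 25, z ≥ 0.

In spherical coordinates, x = ρ sin(φ) cos(θ), y = ρ sin(φ) sin(θ), z = ρ cos(φ), and dV = ρ^2 sin(φ) dρ dφ dθ.

The integrand becomes 29ρ^2, so

    ∭_E (29x^2 + 29y^2 + 29z^2) dV = ∫_{0}^{2π} ∫_{0}^{π/2} ∫_{0}^{5} (29ρ^2) · ρ^2 sin(φ) dρ dφ dθ.

Inner (ρ): 18125sin(φ).
Middle (φ): 18125.
Outer (θ): 36250π.

Therefore the triple integral equals 36250π.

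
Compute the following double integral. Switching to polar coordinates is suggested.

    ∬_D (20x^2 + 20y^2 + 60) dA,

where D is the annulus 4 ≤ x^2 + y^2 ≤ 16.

The region D is 2 ≤ r ≤ 4, 0 ≤ θ ≤ 2π in polar coordinates, where x = r cos(θ), y = r sin(θ), and dA = r dr dθ.

Under the substitution, the integrand becomes 20r^2 + 60, so

    ∬_D (20x^2 + 20y^2 + 60) dA = ∫_{0}^{2π} ∫_{2}^{4} (20r^2 + 60) · r dr dθ.

Inner integral (in r): ∫_{2}^{4} (20r^2 + 60) · r dr = 1560.

Outer integral (in θ): ∫_{0}^{2π} (1560) dθ = 3120π.

Therefore ∬_D (20x^2 + 20y^2 + 60) dA = 3120π.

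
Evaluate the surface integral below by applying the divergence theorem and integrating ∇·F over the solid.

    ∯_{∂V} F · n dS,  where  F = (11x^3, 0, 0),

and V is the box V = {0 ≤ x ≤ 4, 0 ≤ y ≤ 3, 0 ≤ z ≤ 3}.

By the divergence theorem,

    ∯_{∂V} F · n dS = ∭_V (∇ · F) dV.

Compute the divergence:
    ∇ · F = ∂F_x/∂x + ∂F_y/∂y + ∂F_z/∂z = 33x^2 + 0 + 0 = 33x^2.

V is a rectangular box, so dV = dx dy dz with 0 ≤ x ≤ 4, 0 ≤ y ≤ 3, 0 ≤ z ≤ 3.

Integrate (33x^2) over V as an iterated integral:

    ∭_V (∇·F) dV = ∫_0^{4} ∫_0^{3} ∫_0^{3} (33x^2) dz dy dx.

Inner (z from 0 to 3): 99x^2.
Middle (y from 0 to 3): 297x^2.
Outer (x from 0 to 4): 6336.

Therefore ∯_{∂V} F · n dS = 6336.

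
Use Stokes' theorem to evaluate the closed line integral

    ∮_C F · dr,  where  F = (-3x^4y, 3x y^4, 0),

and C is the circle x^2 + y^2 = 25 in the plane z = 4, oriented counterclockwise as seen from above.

Let S be the flat disk x^2 + y^2 ≤ 25 in the plane z = 4, with upward unit normal n̂ = ẑ. By Stokes' theorem,

    ∮_C F · dr = ∬_S (∇ × F) · n̂ dS = ∬_D (curl F)_z dA,

where D is the disk x^2 + y^2 ≤ 25.

Compute the curl of F = (-3x^4y, 3x y^4, 0):
    (∇ × F)_x = ∂F_z/∂y - ∂F_y/∂z = 0,
    (∇ × F)_y = ∂F_x/∂z - ∂F_z/∂x = 0,
    (∇ × F)_z = ∂F_y/∂x - ∂F_x/∂y = 3x^4 + 3y^4.

On z = 4, (curl F)_z = 3x^4 + 3y^4.

Convert to polar (x = r cos θ, y = r sin θ, dA = r dr dθ); the integrand becomes 3r^4(sin(θ)^4 + cos(θ)^4), so

    ∬_D (curl F)_z dA = ∫_0^{2π} ∫_0^{5} (3r^4(sin(θ)^4 + cos(θ)^4)) · r dr dθ.

Inner (r from 0 to 5): 15625sin(θ)^4/2 + 15625cos(θ)^4/2.
Outer (θ from 0 to 2π): 46875π/4.

Therefore ∮_C F · dr = 46875π/4.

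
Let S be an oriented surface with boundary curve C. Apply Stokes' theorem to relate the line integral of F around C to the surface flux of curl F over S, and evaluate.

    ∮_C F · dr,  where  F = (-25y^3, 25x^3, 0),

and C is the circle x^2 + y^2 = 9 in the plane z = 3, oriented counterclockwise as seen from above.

Let S be the flat disk x^2 + y^2 ≤ 9 in the plane z = 3, with upward unit normal n̂ = ẑ. By Stokes' theorem,

    ∮_C F · dr = ∬_S (∇ × F) · n̂ dS = ∬_D (curl F)_z dA,

where D is the disk x^2 + y^2 ≤ 9.

Compute the curl of F = (-25y^3, 25x^3, 0):
    (∇ × F)_x = ∂F_z/∂y - ∂F_y/∂z = 0,
    (∇ × F)_y = ∂F_x/∂z - ∂F_z/∂x = 0,
    (∇ × F)_z = ∂F_y/∂x - ∂F_x/∂y = 75x^2 + 75y^2.

On z = 3, (curl F)_z = 75x^2 + 75y^2.

Convert to polar (x = r cos θ, y = r sin θ, dA = r dr dθ); the integrand becomes 75r^2, so

    ∬_D (curl F)_z dA = ∫_0^{2π} ∫_0^{3} (75r^2) · r dr dθ.

Inner (r from 0 to 3): 6075/4.
Outer (θ from 0 to 2π): 6075π/2.

Therefore ∮_C F · dr = 6075π/2.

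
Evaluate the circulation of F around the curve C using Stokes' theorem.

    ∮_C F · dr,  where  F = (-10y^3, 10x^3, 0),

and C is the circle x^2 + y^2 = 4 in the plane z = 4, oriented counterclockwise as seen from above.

Let S be the flat disk x^2 + y^2 ≤ 4 in the plane z = 4, with upward unit normal n̂ = ẑ. By Stokes' theorem,

    ∮_C F · dr = ∬_S (∇ × F) · n̂ dS = ∬_D (curl F)_z dA,

where D is the disk x^2 + y^2 ≤ 4.

Compute the curl of F = (-10y^3, 10x^3, 0):
    (∇ × F)_x = ∂F_z/∂y - ∂F_y/∂z = 0,
    (∇ × F)_y = ∂F_x/∂z - ∂F_z/∂x = 0,
    (∇ × F)_z = ∂F_y/∂x - ∂F_x/∂y = 30x^2 + 30y^2.

On z = 4, (curl F)_z = 30x^2 + 30y^2.

Convert to polar (x = r cos θ, y = r sin θ, dA = r dr dθ); the integrand becomes 30r^2, so

    ∬_D (curl F)_z dA = ∫_0^{2π} ∫_0^{2} (30r^2) · r dr dθ.

Inner (r from 0 to 2): 120.
Outer (θ from 0 to 2π): 240π.

Therefore ∮_C F · dr = 240π.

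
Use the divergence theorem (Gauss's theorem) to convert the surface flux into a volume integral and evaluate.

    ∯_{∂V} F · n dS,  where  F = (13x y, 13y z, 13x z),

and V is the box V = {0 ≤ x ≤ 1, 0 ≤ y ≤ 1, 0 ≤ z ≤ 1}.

By the divergence theorem,

    ∯_{∂V} F · n dS = ∭_V (∇ · F) dV.

Compute the divergence:
    ∇ · F = ∂F_x/∂x + ∂F_y/∂y + ∂F_z/∂z = 13y + 13z + 13x = 13x + 13y + 13z.

V is a rectangular box, so dV = dx dy dz with 0 ≤ x ≤ 1, 0 ≤ y ≤ 1, 0 ≤ z ≤ 1.

Integrate (13x + 13y + 13z) over V as an iterated integral:

    ∭_V (∇·F) dV = ∫_0^{1} ∫_0^{1} ∫_0^{1} (13x + 13y + 13z) dz dy dx.

Inner (z from 0 to 1): 13x + 13y + 13/2.
Middle (y from 0 to 1): 13x + 13.
Outer (x from 0 to 1): 39/2.

Therefore ∯_{∂V} F · n dS = 39/2.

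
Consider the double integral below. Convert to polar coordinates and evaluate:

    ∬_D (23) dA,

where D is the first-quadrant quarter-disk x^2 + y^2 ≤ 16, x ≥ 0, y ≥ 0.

The region D is 0 ≤ r ≤ 4, 0 ≤ θ ≤ π/2 in polar coordinates, where x = r cos(θ), y = r sin(θ), and dA = r dr dθ.

Under the substitution, the integrand becomes 23, so

    ∬_D (23) dA = ∫_{0}^{π/2} ∫_{0}^{4} (23) · r dr dθ.

Inner integral (in r): ∫_{0}^{4} (23) · r dr = 184.

Outer integral (in θ): ∫_{0}^{π/2} (184) dθ = 92π.

Therefore ∬_D (23) dA = 92π.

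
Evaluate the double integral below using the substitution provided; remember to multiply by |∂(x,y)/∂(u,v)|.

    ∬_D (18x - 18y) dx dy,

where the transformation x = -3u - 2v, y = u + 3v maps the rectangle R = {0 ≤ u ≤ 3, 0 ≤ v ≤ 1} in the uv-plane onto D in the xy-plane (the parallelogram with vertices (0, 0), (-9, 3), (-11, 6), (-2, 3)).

Compute the Jacobian determinant of (x, y) with respect to (u, v):

    ∂(x,y)/∂(u,v) = | -3  -2 | = (-3)(3) - (-2)(1) = -7.
                   | 1  3 |

Its absolute value is |J| = 7 (the area scaling factor).

Substituting x = -3u - 2v, y = u + 3v into the integrand,

    18x - 18y → -72u - 90v,

so the integral becomes

    ∬_R (-72u - 90v) · |J| du dv = ∫_0^3 ∫_0^1 (-504u - 630v) dv du.

Inner (v): -504u - 315.
Outer (u): -3213.

Therefore ∬_D (18x - 18y) dx dy = -3213.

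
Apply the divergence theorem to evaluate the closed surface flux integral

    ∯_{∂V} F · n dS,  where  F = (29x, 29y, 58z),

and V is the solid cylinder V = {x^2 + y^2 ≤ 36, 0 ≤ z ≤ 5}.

By the divergence theorem,

    ∯_{∂V} F · n dS = ∭_V (∇ · F) dV.

Compute the divergence:
    ∇ · F = ∂F_x/∂x + ∂F_y/∂y + ∂F_z/∂z = 29 + 29 + 58 = 116.

In cylindrical coordinates, x = r cos(θ), y = r sin(θ), z = z, dV = r dr dθ dz, with 0 ≤ r ≤ 6, 0 ≤ θ ≤ 2π, 0 ≤ z ≤ 5.

The integrand, after substitution and multiplying by the volume element, becomes (116) · r, so

    ∭_V (∇·F) dV = ∫_0^{2π} ∫_0^{6} ∫_0^{5} (116) · r dz dr dθ.

Inner (z from 0 to 5): 580r.
Middle (r from 0 to 6): 10440.
Outer (θ from 0 to 2π): 20880π.

Therefore ∯_{∂V} F · n dS = 20880π.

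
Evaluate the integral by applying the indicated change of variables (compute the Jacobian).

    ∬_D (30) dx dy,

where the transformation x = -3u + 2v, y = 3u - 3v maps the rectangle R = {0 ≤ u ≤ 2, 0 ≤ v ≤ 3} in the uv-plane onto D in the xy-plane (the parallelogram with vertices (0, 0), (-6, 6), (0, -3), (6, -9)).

Compute the Jacobian determinant of (x, y) with respect to (u, v):

    ∂(x,y)/∂(u,v) = | -3  2 | = (-3)(-3) - (2)(3) = 3.
                   | 3  -3 |

Its absolute value is |J| = 3 (the area scaling factor).

Substituting x = -3u + 2v, y = 3u - 3v into the integrand,

    30 → 30,

so the integral becomes

    ∬_R (30) · |J| du dv = ∫_0^2 ∫_0^3 (90) dv du.

Inner (v): 270.
Outer (u): 540.

Therefore ∬_D (30) dx dy = 540.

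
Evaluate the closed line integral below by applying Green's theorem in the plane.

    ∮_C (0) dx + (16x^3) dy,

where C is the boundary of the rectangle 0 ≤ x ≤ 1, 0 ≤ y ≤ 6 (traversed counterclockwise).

Green's theorem converts the closed line integral into a double integral over the enclosed region D:

    ∮_C P dx + Q dy = ∬_D (∂Q/∂x - ∂P/∂y) dA.

Here P = 0, Q = 16x^3, so

    ∂Q/∂x = 48x^2,    ∂P/∂y = 0,
    ∂Q/∂x - ∂P/∂y = 48x^2.

D is the region 0 ≤ x ≤ 1, 0 ≤ y ≤ 6. Evaluating the double integral:

    ∬_D (48x^2) dA = ∫_0^{1} ∫_0^{6} (48x^2) dy dx.

Inner (y from 0 to 6): 288x^2.
Outer (x from 0 to 1): 96.

Therefore ∮_C P dx + Q dy = 96.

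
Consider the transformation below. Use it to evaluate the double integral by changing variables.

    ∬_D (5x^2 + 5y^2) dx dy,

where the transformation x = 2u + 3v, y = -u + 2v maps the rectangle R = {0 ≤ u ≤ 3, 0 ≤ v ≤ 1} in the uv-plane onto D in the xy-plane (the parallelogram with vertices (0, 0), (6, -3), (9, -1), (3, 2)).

Compute the Jacobian determinant of (x, y) with respect to (u, v):

    ∂(x,y)/∂(u,v) = | 2  3 | = (2)(2) - (3)(-1) = 7.
                   | -1  2 |

Its absolute value is |J| = 7 (the area scaling factor).

Substituting x = 2u + 3v, y = -u + 2v into the integrand,

    5x^2 + 5y^2 → 25u^2 + 40u v + 65v^2,

so the integral becomes

    ∬_R (25u^2 + 40u v + 65v^2) · |J| du dv = ∫_0^3 ∫_0^1 (175u^2 + 280u v + 455v^2) dv du.

Inner (v): 175u^2 + 140u + 455/3.
Outer (u): 2660.

Therefore ∬_D (5x^2 + 5y^2) dx dy = 2660.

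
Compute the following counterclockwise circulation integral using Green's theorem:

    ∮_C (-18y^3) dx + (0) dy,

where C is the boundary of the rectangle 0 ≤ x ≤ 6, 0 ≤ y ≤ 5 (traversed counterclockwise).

Green's theorem converts the closed line integral into a double integral over the enclosed region D:

    ∮_C P dx + Q dy = ∬_D (∂Q/∂x - ∂P/∂y) dA.

Here P = -18y^3, Q = 0, so

    ∂Q/∂x = 0,    ∂P/∂y = -54y^2,
    ∂Q/∂x - ∂P/∂y = 54y^2.

D is the region 0 ≤ x ≤ 6, 0 ≤ y ≤ 5. Evaluating the double integral:

    ∬_D (54y^2) dA = ∫_0^{6} ∫_0^{5} (54y^2) dy dx.

Inner (y from 0 to 5): 2250.
Outer (x from 0 to 6): 13500.

Therefore ∮_C P dx + Q dy = 13500.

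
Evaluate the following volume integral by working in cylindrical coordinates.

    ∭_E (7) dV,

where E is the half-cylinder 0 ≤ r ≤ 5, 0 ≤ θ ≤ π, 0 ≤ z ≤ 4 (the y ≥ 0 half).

In cylindrical coordinates, x = r cos(θ), y = r sin(θ), z = z, and dV = r dr dθ dz.

The integrand becomes 7, so

    ∭_E (7) dV = ∫_{0}^{π} ∫_{0}^{5} ∫_{0}^{4} (7) · r dz dr dθ.

Inner (z): 28r.
Middle (r from 0 to 5): 350.
Outer (θ): 350π.

Therefore the triple integral equals 350π.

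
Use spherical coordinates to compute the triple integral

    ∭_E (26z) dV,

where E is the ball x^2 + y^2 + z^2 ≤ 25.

In spherical coordinates, x = ρ sin(φ) cos(θ), y = ρ sin(φ) sin(θ), z = ρ cos(φ), and dV = ρ^2 sin(φ) dρ dφ dθ.

The integrand becomes 26ρ cos(φ), so

    ∭_E (26z) dV = ∫_{0}^{2π} ∫_{0}^{π} ∫_{0}^{5} (26ρ cos(φ)) · ρ^2 sin(φ) dρ dφ dθ.

Inner (ρ): 8125sin(2φ)/4.
Middle (φ): 0.
Outer (θ): 0.

Therefore the triple integral equals 0.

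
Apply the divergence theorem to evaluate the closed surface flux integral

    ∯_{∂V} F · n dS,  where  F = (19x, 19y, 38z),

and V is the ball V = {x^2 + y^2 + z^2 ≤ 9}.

By the divergence theorem,

    ∯_{∂V} F · n dS = ∭_V (∇ · F) dV.

Compute the divergence:
    ∇ · F = ∂F_x/∂x + ∂F_y/∂y + ∂F_z/∂z = 19 + 19 + 38 = 76.

In spherical coordinates, x = ρ sin(φ) cos(θ), y = ρ sin(φ) sin(θ), z = ρ cos(φ), dV = ρ^2 sin(φ) dρ dφ dθ, with 0 ≤ ρ ≤ 3, 0 ≤ φ ≤ π, 0 ≤ θ ≤ 2π.

The integrand, after substitution and multiplying by the volume element, becomes (76) · ρ^2 sin(φ), so

    ∭_V (∇·F) dV = ∫_0^{2π} ∫_0^{π} ∫_0^{3} (76) · ρ^2 sin(φ) dρ dφ dθ.

Inner (ρ from 0 to 3): 684sin(φ).
Middle (φ from 0 to π): 1368.
Outer (θ from 0 to 2π): 2736π.

Therefore ∯_{∂V} F · n dS = 2736π.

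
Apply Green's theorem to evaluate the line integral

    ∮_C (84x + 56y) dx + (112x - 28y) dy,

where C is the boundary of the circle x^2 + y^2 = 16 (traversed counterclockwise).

Green's theorem converts the closed line integral into a double integral over the enclosed region D:

    ∮_C P dx + Q dy = ∬_D (∂Q/∂x - ∂P/∂y) dA.

Here P = 84x + 56y, Q = 112x - 28y, so

    ∂Q/∂x = 112,    ∂P/∂y = 56,
    ∂Q/∂x - ∂P/∂y = 56.

D is the region x^2 + y^2 ≤ 16. Evaluating the double integral:

In polar coordinates (x = r cos θ, y = r sin θ, dA = r dr dθ) the integrand becomes 56, so

    ∬_D (56) dA = ∫_0^{2π} ∫_0^{4} (56) · r dr dθ.

Inner (r from 0 to 4): 448.
Outer (θ from 0 to 2π): 896π.

Therefore ∮_C P dx + Q dy = 896π.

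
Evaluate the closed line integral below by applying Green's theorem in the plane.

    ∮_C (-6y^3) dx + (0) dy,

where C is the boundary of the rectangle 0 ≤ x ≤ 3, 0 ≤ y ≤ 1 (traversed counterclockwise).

Green's theorem converts the closed line integral into a double integral over the enclosed region D:

    ∮_C P dx + Q dy = ∬_D (∂Q/∂x - ∂P/∂y) dA.

Here P = -6y^3, Q = 0, so

    ∂Q/∂x = 0,    ∂P/∂y = -18y^2,
    ∂Q/∂x - ∂P/∂y = 18y^2.

D is the region 0 ≤ x ≤ 3, 0 ≤ y ≤ 1. Evaluating the double integral:

    ∬_D (18y^2) dA = ∫_0^{3} ∫_0^{1} (18y^2) dy dx.

Inner (y from 0 to 1): 6.
Outer (x from 0 to 3): 18.

Therefore ∮_C P dx + Q dy = 18.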